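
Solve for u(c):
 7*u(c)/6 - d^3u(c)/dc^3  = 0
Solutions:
 u(c) = C3*exp(6^(2/3)*7^(1/3)*c/6) + (C1*sin(2^(2/3)*3^(1/6)*7^(1/3)*c/4) + C2*cos(2^(2/3)*3^(1/6)*7^(1/3)*c/4))*exp(-6^(2/3)*7^(1/3)*c/12)


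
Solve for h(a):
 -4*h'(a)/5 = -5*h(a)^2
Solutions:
 h(a) = -4/(C1 + 25*a)


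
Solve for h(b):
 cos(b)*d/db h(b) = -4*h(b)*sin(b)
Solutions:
 h(b) = C1*cos(b)^4


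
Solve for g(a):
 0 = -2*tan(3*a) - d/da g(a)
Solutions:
 g(a) = C1 + 2*log(cos(3*a))/3


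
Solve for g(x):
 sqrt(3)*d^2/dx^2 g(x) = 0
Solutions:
 g(x) = C1 + C2*x


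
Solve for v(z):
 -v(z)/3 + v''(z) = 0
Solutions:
 v(z) = C1*exp(-sqrt(3)*z/3) + C2*exp(sqrt(3)*z/3)


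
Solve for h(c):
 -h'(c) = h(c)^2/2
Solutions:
 h(c) = 2/(C1 + c)


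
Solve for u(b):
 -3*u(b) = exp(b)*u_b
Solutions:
 u(b) = C1*exp(3*exp(-b))


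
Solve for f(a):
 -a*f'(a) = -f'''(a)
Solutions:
 f(a) = C1 + Integral(C2*airyai(a) + C3*airybi(a), a)


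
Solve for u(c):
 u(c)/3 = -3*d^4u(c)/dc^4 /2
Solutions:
 u(c) = (C1*sin(2^(3/4)*sqrt(3)*c/6) + C2*cos(2^(3/4)*sqrt(3)*c/6))*exp(-2^(3/4)*sqrt(3)*c/6) + (C3*sin(2^(3/4)*sqrt(3)*c/6) + C4*cos(2^(3/4)*sqrt(3)*c/6))*exp(2^(3/4)*sqrt(3)*c/6)


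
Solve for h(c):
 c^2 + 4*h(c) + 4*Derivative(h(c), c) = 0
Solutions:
 h(c) = C1*exp(-c) - c^2/4 + c/2 - 1/2


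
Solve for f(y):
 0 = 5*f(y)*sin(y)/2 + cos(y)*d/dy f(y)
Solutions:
 f(y) = C1*cos(y)^(5/2)


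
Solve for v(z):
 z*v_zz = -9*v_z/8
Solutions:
 v(z) = C1 + C2/z^(1/8)


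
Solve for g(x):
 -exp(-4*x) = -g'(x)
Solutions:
 g(x) = C1 - exp(-4*x)/4


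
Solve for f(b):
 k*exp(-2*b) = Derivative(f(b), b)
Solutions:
 f(b) = C1 - k*exp(-2*b)/2


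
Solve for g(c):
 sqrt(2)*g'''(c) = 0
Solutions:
 g(c) = C1 + C2*c + C3*c^2


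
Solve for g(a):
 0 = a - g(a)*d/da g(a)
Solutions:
 g(a) = -sqrt(C1 + a^2)
 g(a) = sqrt(C1 + a^2)


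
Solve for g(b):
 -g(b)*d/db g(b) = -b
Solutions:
 g(b) = -sqrt(C1 + b^2)
 g(b) = sqrt(C1 + b^2)


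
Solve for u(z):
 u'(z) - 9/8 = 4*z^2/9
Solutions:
 u(z) = C1 + 4*z^3/27 + 9*z/8


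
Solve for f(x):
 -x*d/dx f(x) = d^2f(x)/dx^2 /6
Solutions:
 f(x) = C1 + C2*erf(sqrt(3)*x)


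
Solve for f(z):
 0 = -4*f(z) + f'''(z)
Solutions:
 f(z) = C3*exp(2^(2/3)*z) + (C1*sin(2^(2/3)*sqrt(3)*z/2) + C2*cos(2^(2/3)*sqrt(3)*z/2))*exp(-2^(2/3)*z/2)


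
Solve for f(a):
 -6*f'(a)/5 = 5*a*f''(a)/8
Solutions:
 f(a) = C1 + C2/a^(23/25)


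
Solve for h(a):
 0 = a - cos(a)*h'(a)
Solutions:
 h(a) = C1 + Integral(a/cos(a), a)


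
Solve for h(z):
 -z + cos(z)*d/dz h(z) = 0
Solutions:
 h(z) = C1 + Integral(z/cos(z), z)


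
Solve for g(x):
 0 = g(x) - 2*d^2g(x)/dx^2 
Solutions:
 g(x) = C1*exp(-sqrt(2)*x/2) + C2*exp(sqrt(2)*x/2)


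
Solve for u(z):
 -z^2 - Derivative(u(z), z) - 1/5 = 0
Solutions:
 u(z) = C1 - z^3/3 - z/5


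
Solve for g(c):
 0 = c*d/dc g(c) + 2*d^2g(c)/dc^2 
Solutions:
 g(c) = C1 + C2*erf(c/2)


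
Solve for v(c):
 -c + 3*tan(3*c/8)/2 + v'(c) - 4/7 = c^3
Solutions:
 v(c) = C1 + c^4/4 + c^2/2 + 4*c/7 + 4*log(cos(3*c/8))


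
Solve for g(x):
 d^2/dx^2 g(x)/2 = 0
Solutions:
 g(x) = C1 + C2*x


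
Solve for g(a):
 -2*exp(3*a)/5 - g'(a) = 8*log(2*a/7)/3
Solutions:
 g(a) = C1 - 8*a*log(a)/3 + 8*a*(-log(2) + 1 + log(7))/3 - 2*exp(3*a)/15


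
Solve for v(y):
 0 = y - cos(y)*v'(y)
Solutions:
 v(y) = C1 + Integral(y/cos(y), y)


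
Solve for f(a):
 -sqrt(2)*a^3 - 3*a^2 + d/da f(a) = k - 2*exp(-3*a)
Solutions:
 f(a) = C1 + sqrt(2)*a^4/4 + a^3 + a*k + 2*exp(-3*a)/3


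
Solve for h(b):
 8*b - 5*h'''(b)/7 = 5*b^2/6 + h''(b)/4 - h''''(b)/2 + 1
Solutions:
 h(b) = C1 + C2*b + C3*exp(b*(10 - 3*sqrt(22))/14) + C4*exp(b*(10 + 3*sqrt(22))/14) - 5*b^4/18 + 536*b^3/63 - 3998*b^2/49


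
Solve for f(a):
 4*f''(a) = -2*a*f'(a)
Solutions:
 f(a) = C1 + C2*erf(a/2)


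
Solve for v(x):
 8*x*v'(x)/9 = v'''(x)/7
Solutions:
 v(x) = C1 + Integral(C2*airyai(2*21^(1/3)*x/3) + C3*airybi(2*21^(1/3)*x/3), x)


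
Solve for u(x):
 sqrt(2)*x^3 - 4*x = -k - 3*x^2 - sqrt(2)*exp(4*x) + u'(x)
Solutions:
 u(x) = C1 + k*x + sqrt(2)*x^4/4 + x^3 - 2*x^2 + sqrt(2)*exp(4*x)/4


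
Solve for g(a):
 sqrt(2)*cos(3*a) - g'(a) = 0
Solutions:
 g(a) = C1 + sqrt(2)*sin(3*a)/3


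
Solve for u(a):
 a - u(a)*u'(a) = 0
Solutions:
 u(a) = -sqrt(C1 + a^2)
 u(a) = sqrt(C1 + a^2)


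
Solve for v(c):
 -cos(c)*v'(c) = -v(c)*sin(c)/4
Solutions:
 v(c) = C1/cos(c)^(1/4)


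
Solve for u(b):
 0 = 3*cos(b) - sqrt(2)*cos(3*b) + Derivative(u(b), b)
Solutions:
 u(b) = C1 - 3*sin(b) + sqrt(2)*sin(3*b)/3


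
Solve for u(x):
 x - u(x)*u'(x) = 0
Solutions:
 u(x) = -sqrt(C1 + x^2)
 u(x) = sqrt(C1 + x^2)


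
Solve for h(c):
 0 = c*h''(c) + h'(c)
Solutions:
 h(c) = C1 + C2*log(c)


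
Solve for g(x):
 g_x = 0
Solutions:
 g(x) = C1


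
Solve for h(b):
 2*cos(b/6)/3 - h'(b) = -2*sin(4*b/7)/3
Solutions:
 h(b) = C1 + 4*sin(b/6) - 7*cos(4*b/7)/6


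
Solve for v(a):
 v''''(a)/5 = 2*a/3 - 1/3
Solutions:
 v(a) = C1 + C2*a + C3*a^2 + C4*a^3 + a^5/36 - 5*a^4/72


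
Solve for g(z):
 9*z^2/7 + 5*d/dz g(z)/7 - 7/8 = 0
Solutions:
 g(z) = C1 - 3*z^3/5 + 49*z/40


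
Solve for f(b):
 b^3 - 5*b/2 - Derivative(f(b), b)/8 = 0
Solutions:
 f(b) = C1 + 2*b^4 - 10*b^2


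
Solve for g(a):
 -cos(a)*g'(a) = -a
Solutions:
 g(a) = C1 + Integral(a/cos(a), a)


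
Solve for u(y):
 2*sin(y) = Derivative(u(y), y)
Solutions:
 u(y) = C1 - 2*cos(y)


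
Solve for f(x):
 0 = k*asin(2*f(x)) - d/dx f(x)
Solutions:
 Integral(1/asin(2*_y), (_y, f(x))) = C1 + k*x


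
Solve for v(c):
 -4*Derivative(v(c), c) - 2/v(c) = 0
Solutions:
 v(c) = -sqrt(C1 - c)
 v(c) = sqrt(C1 - c)


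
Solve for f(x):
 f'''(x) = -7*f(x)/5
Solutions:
 f(x) = C3*exp(-5^(2/3)*7^(1/3)*x/5) + (C1*sin(sqrt(3)*5^(2/3)*7^(1/3)*x/10) + C2*cos(sqrt(3)*5^(2/3)*7^(1/3)*x/10))*exp(5^(2/3)*7^(1/3)*x/10)


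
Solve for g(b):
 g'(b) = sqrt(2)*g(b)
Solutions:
 g(b) = C1*exp(sqrt(2)*b)


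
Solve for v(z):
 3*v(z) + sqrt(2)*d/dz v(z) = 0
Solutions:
 v(z) = C1*exp(-3*sqrt(2)*z/2)


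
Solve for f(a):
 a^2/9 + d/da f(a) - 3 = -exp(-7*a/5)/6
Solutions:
 f(a) = C1 - a^3/27 + 3*a + 5*exp(-7*a/5)/42


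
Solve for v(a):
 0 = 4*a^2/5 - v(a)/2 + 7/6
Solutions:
 v(a) = 8*a^2/5 + 7/3


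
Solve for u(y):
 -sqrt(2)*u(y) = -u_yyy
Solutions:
 u(y) = C3*exp(2^(1/6)*y) + (C1*sin(2^(1/6)*sqrt(3)*y/2) + C2*cos(2^(1/6)*sqrt(3)*y/2))*exp(-2^(1/6)*y/2)


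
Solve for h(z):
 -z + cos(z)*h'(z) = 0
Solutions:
 h(z) = C1 + Integral(z/cos(z), z)


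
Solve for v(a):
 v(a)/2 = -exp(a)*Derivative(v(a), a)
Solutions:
 v(a) = C1*exp(exp(-a)/2)


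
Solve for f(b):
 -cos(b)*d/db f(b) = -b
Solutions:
 f(b) = C1 + Integral(b/cos(b), b)


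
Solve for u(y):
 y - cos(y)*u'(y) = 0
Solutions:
 u(y) = C1 + Integral(y/cos(y), y)


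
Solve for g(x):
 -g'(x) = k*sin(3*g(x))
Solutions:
 g(x) = -acos((-C1 - exp(6*k*x))/(C1 - exp(6*k*x)))/3 + 2*pi/3
 g(x) = acos((-C1 - exp(6*k*x))/(C1 - exp(6*k*x)))/3


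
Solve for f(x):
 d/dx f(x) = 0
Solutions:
 f(x) = C1


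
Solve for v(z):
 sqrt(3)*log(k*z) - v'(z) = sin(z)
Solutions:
 v(z) = C1 + sqrt(3)*z*(log(k*z) - 1) + cos(z)


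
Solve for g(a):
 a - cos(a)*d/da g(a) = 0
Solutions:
 g(a) = C1 + Integral(a/cos(a), a)


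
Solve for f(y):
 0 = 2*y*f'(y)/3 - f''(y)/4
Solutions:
 f(y) = C1 + C2*erfi(2*sqrt(3)*y/3)


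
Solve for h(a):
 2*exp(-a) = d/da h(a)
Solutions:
 h(a) = C1 - 2*exp(-a)


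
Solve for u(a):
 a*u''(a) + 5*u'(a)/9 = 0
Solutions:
 u(a) = C1 + C2*a^(4/9)


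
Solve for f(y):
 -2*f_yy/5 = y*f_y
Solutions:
 f(y) = C1 + C2*erf(sqrt(5)*y/2)


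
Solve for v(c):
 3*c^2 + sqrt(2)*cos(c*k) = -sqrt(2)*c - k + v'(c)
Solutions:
 v(c) = C1 + c^3 + sqrt(2)*c^2/2 + c*k + sqrt(2)*sin(c*k)/k


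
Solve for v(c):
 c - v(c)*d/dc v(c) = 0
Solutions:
 v(c) = -sqrt(C1 + c^2)
 v(c) = sqrt(C1 + c^2)


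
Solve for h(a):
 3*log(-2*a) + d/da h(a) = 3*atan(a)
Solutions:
 h(a) = C1 - 3*a*log(-a) + 3*a*atan(a) - 3*a*log(2) + 3*a - 3*log(a^2 + 1)/2


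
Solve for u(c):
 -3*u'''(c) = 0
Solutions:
 u(c) = C1 + C2*c + C3*c^2


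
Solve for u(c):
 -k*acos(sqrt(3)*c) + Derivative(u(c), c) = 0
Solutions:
 u(c) = C1 + k*(c*acos(sqrt(3)*c) - sqrt(3)*sqrt(1 - 3*c^2)/3)


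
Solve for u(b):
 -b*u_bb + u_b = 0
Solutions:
 u(b) = C1 + C2*b^2


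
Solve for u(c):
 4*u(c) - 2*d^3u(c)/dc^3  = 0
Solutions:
 u(c) = C3*exp(2^(1/3)*c) + (C1*sin(2^(1/3)*sqrt(3)*c/2) + C2*cos(2^(1/3)*sqrt(3)*c/2))*exp(-2^(1/3)*c/2)


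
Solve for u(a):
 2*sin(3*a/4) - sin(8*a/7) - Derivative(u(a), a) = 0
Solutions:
 u(a) = C1 - 8*cos(3*a/4)/3 + 7*cos(8*a/7)/8


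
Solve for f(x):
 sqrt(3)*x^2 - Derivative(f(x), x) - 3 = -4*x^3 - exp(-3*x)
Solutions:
 f(x) = C1 + x^4 + sqrt(3)*x^3/3 - 3*x - exp(-3*x)/3


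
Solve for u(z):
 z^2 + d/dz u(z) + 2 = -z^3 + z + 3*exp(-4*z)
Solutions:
 u(z) = C1 - z^4/4 - z^3/3 + z^2/2 - 2*z - 3*exp(-4*z)/4


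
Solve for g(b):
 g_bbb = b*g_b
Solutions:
 g(b) = C1 + Integral(C2*airyai(b) + C3*airybi(b), b)


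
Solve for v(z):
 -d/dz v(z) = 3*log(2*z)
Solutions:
 v(z) = C1 - 3*z*log(z) - z*log(8) + 3*z


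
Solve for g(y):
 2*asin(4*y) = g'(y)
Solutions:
 g(y) = C1 + 2*y*asin(4*y) + sqrt(1 - 16*y^2)/2


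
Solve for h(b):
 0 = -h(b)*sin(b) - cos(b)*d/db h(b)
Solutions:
 h(b) = C1*cos(b)


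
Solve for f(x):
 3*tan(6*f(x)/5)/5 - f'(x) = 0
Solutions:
 f(x) = -5*asin(C1*exp(18*x/25))/6 + 5*pi/6
 f(x) = 5*asin(C1*exp(18*x/25))/6


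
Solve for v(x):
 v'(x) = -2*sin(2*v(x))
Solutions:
 v(x) = pi - acos((-C1 - exp(8*x))/(C1 - exp(8*x)))/2
 v(x) = acos((-C1 - exp(8*x))/(C1 - exp(8*x)))/2


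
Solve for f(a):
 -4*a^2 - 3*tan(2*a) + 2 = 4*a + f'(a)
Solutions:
 f(a) = C1 - 4*a^3/3 - 2*a^2 + 2*a + 3*log(cos(2*a))/2


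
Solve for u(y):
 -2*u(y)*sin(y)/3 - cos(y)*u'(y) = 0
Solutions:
 u(y) = C1*cos(y)^(2/3)


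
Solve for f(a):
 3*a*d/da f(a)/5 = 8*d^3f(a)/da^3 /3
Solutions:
 f(a) = C1 + Integral(C2*airyai(15^(2/3)*a/10) + C3*airybi(15^(2/3)*a/10), a)


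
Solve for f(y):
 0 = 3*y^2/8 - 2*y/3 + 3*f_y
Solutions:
 f(y) = C1 - y^3/24 + y^2/9


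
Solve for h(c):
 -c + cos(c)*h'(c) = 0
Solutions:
 h(c) = C1 + Integral(c/cos(c), c)


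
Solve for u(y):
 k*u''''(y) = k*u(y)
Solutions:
 u(y) = C1*exp(-y) + C2*exp(y) + C3*sin(y) + C4*cos(y)


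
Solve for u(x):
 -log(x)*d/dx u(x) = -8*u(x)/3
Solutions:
 u(x) = C1*exp(8*li(x)/3)


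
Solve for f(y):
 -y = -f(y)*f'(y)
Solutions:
 f(y) = -sqrt(C1 + y^2)
 f(y) = sqrt(C1 + y^2)


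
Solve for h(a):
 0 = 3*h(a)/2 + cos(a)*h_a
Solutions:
 h(a) = C1*(sin(a) - 1)^(3/4)/(sin(a) + 1)^(3/4)


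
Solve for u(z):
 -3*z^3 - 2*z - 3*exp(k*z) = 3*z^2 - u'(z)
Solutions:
 u(z) = C1 + 3*z^4/4 + z^3 + z^2 + 3*exp(k*z)/k


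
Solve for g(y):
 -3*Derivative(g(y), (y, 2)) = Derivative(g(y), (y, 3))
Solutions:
 g(y) = C1 + C2*y + C3*exp(-3*y)


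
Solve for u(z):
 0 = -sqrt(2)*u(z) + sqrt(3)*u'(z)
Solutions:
 u(z) = C1*exp(sqrt(6)*z/3)


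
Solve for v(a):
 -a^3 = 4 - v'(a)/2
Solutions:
 v(a) = C1 + a^4/2 + 8*a


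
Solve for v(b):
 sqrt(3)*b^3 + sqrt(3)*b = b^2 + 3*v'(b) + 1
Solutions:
 v(b) = C1 + sqrt(3)*b^4/12 - b^3/9 + sqrt(3)*b^2/6 - b/3


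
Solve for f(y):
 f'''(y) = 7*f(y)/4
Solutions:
 f(y) = C3*exp(14^(1/3)*y/2) + (C1*sin(14^(1/3)*sqrt(3)*y/4) + C2*cos(14^(1/3)*sqrt(3)*y/4))*exp(-14^(1/3)*y/4)


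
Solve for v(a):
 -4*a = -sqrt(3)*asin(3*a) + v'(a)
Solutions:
 v(a) = C1 - 2*a^2 + sqrt(3)*(a*asin(3*a) + sqrt(1 - 9*a^2)/3)


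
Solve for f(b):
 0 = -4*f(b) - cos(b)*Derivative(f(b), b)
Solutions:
 f(b) = C1*(sin(b)^2 - 2*sin(b) + 1)/(sin(b)^2 + 2*sin(b) + 1)


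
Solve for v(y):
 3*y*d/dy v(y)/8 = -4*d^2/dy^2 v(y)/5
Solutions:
 v(y) = C1 + C2*erf(sqrt(15)*y/8)


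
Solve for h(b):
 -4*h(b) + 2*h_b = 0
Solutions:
 h(b) = C1*exp(2*b)


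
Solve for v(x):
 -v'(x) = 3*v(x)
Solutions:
 v(x) = C1*exp(-3*x)


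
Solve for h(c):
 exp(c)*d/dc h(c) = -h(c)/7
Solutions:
 h(c) = C1*exp(exp(-c)/7)


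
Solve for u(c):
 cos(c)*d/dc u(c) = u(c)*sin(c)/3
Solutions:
 u(c) = C1/cos(c)^(1/3)


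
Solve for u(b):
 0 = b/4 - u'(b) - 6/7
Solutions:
 u(b) = C1 + b^2/8 - 6*b/7


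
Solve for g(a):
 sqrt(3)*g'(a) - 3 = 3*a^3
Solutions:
 g(a) = C1 + sqrt(3)*a^4/4 + sqrt(3)*a


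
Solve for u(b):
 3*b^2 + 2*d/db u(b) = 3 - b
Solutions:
 u(b) = C1 - b^3/2 - b^2/4 + 3*b/2


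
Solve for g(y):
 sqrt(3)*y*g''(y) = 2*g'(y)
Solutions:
 g(y) = C1 + C2*y^(1 + 2*sqrt(3)/3)


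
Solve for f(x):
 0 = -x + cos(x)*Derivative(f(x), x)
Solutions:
 f(x) = C1 + Integral(x/cos(x), x)


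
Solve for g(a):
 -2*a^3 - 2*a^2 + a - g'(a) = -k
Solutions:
 g(a) = C1 - a^4/2 - 2*a^3/3 + a^2/2 + a*k


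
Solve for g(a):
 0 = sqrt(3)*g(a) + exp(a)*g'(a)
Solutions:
 g(a) = C1*exp(sqrt(3)*exp(-a))


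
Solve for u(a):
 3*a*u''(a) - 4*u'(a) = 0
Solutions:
 u(a) = C1 + C2*a^(7/3)


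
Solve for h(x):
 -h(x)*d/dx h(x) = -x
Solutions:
 h(x) = -sqrt(C1 + x^2)
 h(x) = sqrt(C1 + x^2)


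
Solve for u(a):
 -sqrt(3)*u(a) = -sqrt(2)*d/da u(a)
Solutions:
 u(a) = C1*exp(sqrt(6)*a/2)


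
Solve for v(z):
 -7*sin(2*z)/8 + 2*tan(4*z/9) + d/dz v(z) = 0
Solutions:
 v(z) = C1 + 9*log(cos(4*z/9))/2 - 7*cos(2*z)/16


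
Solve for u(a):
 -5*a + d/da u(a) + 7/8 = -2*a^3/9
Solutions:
 u(a) = C1 - a^4/18 + 5*a^2/2 - 7*a/8


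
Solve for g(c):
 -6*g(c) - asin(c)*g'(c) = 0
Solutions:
 g(c) = C1*exp(-6*Integral(1/asin(c), c))


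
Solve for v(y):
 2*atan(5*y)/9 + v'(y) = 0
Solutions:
 v(y) = C1 - 2*y*atan(5*y)/9 + log(25*y^2 + 1)/45


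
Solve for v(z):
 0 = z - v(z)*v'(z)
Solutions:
 v(z) = -sqrt(C1 + z^2)
 v(z) = sqrt(C1 + z^2)


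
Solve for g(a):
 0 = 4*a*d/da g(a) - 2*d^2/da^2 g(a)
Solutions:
 g(a) = C1 + C2*erfi(a)


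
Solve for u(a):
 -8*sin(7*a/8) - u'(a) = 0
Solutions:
 u(a) = C1 + 64*cos(7*a/8)/7


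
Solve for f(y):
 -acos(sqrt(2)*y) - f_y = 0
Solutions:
 f(y) = C1 - y*acos(sqrt(2)*y) + sqrt(2)*sqrt(1 - 2*y^2)/2


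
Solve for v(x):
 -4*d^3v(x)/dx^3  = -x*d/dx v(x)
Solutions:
 v(x) = C1 + Integral(C2*airyai(2^(1/3)*x/2) + C3*airybi(2^(1/3)*x/2), x)


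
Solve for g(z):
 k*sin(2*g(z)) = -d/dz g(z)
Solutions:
 g(z) = pi - acos((-C1 - exp(4*k*z))/(C1 - exp(4*k*z)))/2
 g(z) = acos((-C1 - exp(4*k*z))/(C1 - exp(4*k*z)))/2


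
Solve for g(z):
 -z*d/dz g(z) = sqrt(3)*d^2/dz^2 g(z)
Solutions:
 g(z) = C1 + C2*erf(sqrt(2)*3^(3/4)*z/6)


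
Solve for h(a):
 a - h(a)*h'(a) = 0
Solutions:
 h(a) = -sqrt(C1 + a^2)
 h(a) = sqrt(C1 + a^2)


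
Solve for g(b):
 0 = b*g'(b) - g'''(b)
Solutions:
 g(b) = C1 + Integral(C2*airyai(b) + C3*airybi(b), b)


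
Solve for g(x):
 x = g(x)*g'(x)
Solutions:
 g(x) = -sqrt(C1 + x^2)
 g(x) = sqrt(C1 + x^2)


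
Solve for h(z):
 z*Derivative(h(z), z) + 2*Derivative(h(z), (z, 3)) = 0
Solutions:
 h(z) = C1 + Integral(C2*airyai(-2^(2/3)*z/2) + C3*airybi(-2^(2/3)*z/2), z)


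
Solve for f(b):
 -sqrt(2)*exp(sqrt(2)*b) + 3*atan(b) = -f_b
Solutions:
 f(b) = C1 - 3*b*atan(b) + exp(sqrt(2)*b) + 3*log(b^2 + 1)/2


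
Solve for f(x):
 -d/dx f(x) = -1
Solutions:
 f(x) = C1 + x


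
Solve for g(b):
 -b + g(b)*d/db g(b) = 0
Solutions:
 g(b) = -sqrt(C1 + b^2)
 g(b) = sqrt(C1 + b^2)


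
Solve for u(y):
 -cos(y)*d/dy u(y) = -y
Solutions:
 u(y) = C1 + Integral(y/cos(y), y)


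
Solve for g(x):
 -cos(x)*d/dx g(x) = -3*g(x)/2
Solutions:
 g(x) = C1*(sin(x) + 1)^(3/4)/(sin(x) - 1)^(3/4)


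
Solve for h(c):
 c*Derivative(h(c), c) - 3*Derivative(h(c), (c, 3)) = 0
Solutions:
 h(c) = C1 + Integral(C2*airyai(3^(2/3)*c/3) + C3*airybi(3^(2/3)*c/3), c)


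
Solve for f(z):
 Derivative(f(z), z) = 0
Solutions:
 f(z) = C1


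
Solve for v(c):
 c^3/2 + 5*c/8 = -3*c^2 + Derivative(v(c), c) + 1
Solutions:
 v(c) = C1 + c^4/8 + c^3 + 5*c^2/16 - c


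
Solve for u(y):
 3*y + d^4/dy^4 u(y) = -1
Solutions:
 u(y) = C1 + C2*y + C3*y^2 + C4*y^3 - y^5/40 - y^4/24


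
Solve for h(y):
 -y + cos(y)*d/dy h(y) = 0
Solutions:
 h(y) = C1 + Integral(y/cos(y), y)


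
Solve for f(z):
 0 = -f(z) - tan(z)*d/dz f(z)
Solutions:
 f(z) = C1/sin(z)


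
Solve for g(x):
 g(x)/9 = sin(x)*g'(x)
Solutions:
 g(x) = C1*(cos(x) - 1)^(1/18)/(cos(x) + 1)^(1/18)


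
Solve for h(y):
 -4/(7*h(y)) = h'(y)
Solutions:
 h(y) = -sqrt(C1 - 56*y)/7
 h(y) = sqrt(C1 - 56*y)/7


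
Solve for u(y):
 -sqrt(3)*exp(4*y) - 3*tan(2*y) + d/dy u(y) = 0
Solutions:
 u(y) = C1 + sqrt(3)*exp(4*y)/4 - 3*log(cos(2*y))/2


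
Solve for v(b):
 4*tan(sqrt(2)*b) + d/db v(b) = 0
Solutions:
 v(b) = C1 + 2*sqrt(2)*log(cos(sqrt(2)*b))


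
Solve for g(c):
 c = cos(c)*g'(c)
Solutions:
 g(c) = C1 + Integral(c/cos(c), c)


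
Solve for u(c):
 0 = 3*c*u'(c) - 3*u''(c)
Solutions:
 u(c) = C1 + C2*erfi(sqrt(2)*c/2)


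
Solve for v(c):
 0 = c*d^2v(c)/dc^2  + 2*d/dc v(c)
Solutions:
 v(c) = C1 + C2/c


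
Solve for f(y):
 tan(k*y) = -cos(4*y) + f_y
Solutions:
 f(y) = C1 + Piecewise((-log(cos(k*y))/k, Ne(k, 0)), (0, True)) + sin(4*y)/4


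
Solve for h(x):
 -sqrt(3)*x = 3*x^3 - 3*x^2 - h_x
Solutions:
 h(x) = C1 + 3*x^4/4 - x^3 + sqrt(3)*x^2/2


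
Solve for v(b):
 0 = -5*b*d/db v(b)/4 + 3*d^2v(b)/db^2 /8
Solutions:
 v(b) = C1 + C2*erfi(sqrt(15)*b/3)


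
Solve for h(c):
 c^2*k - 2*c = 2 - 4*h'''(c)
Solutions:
 h(c) = C1 + C2*c + C3*c^2 - c^5*k/240 + c^4/48 + c^3/12


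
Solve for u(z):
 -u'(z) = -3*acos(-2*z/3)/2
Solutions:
 u(z) = C1 + 3*z*acos(-2*z/3)/2 + 3*sqrt(9 - 4*z^2)/4


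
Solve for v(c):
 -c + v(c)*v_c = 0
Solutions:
 v(c) = -sqrt(C1 + c^2)
 v(c) = sqrt(C1 + c^2)


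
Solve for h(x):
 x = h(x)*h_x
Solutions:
 h(x) = -sqrt(C1 + x^2)
 h(x) = sqrt(C1 + x^2)


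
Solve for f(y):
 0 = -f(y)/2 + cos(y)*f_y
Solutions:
 f(y) = C1*(sin(y) + 1)^(1/4)/(sin(y) - 1)^(1/4)


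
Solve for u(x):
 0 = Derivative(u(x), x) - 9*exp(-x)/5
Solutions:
 u(x) = C1 - 9*exp(-x)/5


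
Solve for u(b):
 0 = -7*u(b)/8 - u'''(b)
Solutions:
 u(b) = C3*exp(-7^(1/3)*b/2) + (C1*sin(sqrt(3)*7^(1/3)*b/4) + C2*cos(sqrt(3)*7^(1/3)*b/4))*exp(7^(1/3)*b/4)


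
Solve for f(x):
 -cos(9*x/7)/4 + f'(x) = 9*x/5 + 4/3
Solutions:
 f(x) = C1 + 9*x^2/10 + 4*x/3 + 7*sin(9*x/7)/36


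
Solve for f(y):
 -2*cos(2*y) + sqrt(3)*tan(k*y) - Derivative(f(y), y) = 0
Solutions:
 f(y) = C1 + sqrt(3)*Piecewise((-log(cos(k*y))/k, Ne(k, 0)), (0, True)) - sin(2*y)


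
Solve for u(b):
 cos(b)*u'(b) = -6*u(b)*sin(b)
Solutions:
 u(b) = C1*cos(b)^6


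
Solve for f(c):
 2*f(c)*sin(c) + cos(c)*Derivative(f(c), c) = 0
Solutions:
 f(c) = C1*cos(c)^2


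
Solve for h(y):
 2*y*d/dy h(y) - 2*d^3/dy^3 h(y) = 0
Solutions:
 h(y) = C1 + Integral(C2*airyai(y) + C3*airybi(y), y)


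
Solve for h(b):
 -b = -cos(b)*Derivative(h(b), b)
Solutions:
 h(b) = C1 + Integral(b/cos(b), b)


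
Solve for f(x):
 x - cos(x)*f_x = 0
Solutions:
 f(x) = C1 + Integral(x/cos(x), x)


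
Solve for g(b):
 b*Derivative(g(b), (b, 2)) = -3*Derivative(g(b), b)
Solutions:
 g(b) = C1 + C2/b^2


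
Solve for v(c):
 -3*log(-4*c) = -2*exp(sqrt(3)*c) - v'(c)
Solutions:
 v(c) = C1 + 3*c*log(-c) + 3*c*(-1 + 2*log(2)) - 2*sqrt(3)*exp(sqrt(3)*c)/3


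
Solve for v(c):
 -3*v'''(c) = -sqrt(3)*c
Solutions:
 v(c) = C1 + C2*c + C3*c^2 + sqrt(3)*c^4/72


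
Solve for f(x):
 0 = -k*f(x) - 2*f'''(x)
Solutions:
 f(x) = C1*exp(2^(2/3)*x*(-k)^(1/3)/2) + C2*exp(2^(2/3)*x*(-k)^(1/3)*(-1 + sqrt(3)*I)/4) + C3*exp(-2^(2/3)*x*(-k)^(1/3)*(1 + sqrt(3)*I)/4)


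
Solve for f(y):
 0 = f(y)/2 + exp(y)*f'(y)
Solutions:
 f(y) = C1*exp(exp(-y)/2)


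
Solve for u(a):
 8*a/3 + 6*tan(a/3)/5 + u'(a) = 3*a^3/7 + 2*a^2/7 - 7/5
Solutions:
 u(a) = C1 + 3*a^4/28 + 2*a^3/21 - 4*a^2/3 - 7*a/5 + 18*log(cos(a/3))/5


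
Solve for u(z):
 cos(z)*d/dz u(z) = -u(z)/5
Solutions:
 u(z) = C1*(sin(z) - 1)^(1/10)/(sin(z) + 1)^(1/10)


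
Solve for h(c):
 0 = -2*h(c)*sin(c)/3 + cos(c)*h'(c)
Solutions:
 h(c) = C1/cos(c)^(2/3)


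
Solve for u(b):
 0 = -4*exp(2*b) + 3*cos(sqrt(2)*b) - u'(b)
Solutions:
 u(b) = C1 - 2*exp(2*b) + 3*sqrt(2)*sin(sqrt(2)*b)/2


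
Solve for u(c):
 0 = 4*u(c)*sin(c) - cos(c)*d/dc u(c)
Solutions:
 u(c) = C1/cos(c)^4


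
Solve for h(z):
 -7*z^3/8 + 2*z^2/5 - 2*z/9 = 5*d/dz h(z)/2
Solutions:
 h(z) = C1 - 7*z^4/80 + 4*z^3/75 - 2*z^2/45


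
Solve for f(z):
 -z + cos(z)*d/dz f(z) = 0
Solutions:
 f(z) = C1 + Integral(z/cos(z), z)


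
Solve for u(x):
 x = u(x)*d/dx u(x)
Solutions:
 u(x) = -sqrt(C1 + x^2)
 u(x) = sqrt(C1 + x^2)


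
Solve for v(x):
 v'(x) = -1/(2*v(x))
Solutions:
 v(x) = -sqrt(C1 - x)
 v(x) = sqrt(C1 - x)


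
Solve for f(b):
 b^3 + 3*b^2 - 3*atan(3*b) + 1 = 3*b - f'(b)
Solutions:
 f(b) = C1 - b^4/4 - b^3 + 3*b^2/2 + 3*b*atan(3*b) - b - log(9*b^2 + 1)/2


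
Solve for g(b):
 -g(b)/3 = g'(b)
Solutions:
 g(b) = C1*exp(-b/3)


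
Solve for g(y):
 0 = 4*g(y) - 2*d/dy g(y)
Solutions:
 g(y) = C1*exp(2*y)


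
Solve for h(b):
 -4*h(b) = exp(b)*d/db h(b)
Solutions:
 h(b) = C1*exp(4*exp(-b))


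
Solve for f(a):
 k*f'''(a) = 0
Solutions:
 f(a) = C1 + C2*a + C3*a^2


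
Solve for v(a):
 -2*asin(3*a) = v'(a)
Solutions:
 v(a) = C1 - 2*a*asin(3*a) - 2*sqrt(1 - 9*a^2)/3


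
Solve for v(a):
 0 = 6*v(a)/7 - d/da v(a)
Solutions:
 v(a) = C1*exp(6*a/7)


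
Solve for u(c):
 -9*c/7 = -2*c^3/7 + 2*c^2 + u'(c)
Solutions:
 u(c) = C1 + c^4/14 - 2*c^3/3 - 9*c^2/14


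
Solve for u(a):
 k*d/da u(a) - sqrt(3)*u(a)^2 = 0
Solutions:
 u(a) = -k/(C1*k + sqrt(3)*a)


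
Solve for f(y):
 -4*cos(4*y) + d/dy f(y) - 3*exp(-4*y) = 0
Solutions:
 f(y) = C1 + sin(4*y) - 3*exp(-4*y)/4


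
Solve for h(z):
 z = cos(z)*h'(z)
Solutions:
 h(z) = C1 + Integral(z/cos(z), z)


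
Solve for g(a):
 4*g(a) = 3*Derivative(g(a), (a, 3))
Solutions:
 g(a) = C3*exp(6^(2/3)*a/3) + (C1*sin(2^(2/3)*3^(1/6)*a/2) + C2*cos(2^(2/3)*3^(1/6)*a/2))*exp(-6^(2/3)*a/6)


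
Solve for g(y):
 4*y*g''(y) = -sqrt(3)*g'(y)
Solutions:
 g(y) = C1 + C2*y^(1 - sqrt(3)/4)


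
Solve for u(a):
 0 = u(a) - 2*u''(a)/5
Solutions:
 u(a) = C1*exp(-sqrt(10)*a/2) + C2*exp(sqrt(10)*a/2)


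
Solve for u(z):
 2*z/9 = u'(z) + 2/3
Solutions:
 u(z) = C1 + z^2/9 - 2*z/3


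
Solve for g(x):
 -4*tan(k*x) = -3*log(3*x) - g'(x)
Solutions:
 g(x) = C1 - 3*x*log(x) - 3*x*log(3) + 3*x + 4*Piecewise((-log(cos(k*x))/k, Ne(k, 0)), (0, True))


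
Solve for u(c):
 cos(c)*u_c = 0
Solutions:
 u(c) = C1


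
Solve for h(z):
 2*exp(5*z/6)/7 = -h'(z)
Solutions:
 h(z) = C1 - 12*exp(5*z/6)/35


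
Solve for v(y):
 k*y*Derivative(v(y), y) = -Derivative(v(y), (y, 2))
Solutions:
 v(y) = Piecewise((-sqrt(2)*sqrt(pi)*C1*erf(sqrt(2)*sqrt(k)*y/2)/(2*sqrt(k)) - C2, (k > 0) | (k < 0)), (-C1*y - C2, True))


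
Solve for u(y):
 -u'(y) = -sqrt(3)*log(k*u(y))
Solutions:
 li(k*u(y))/k = C1 + sqrt(3)*y


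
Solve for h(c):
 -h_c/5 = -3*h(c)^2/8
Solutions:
 h(c) = -8/(C1 + 15*c)


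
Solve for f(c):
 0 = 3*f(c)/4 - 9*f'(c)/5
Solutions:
 f(c) = C1*exp(5*c/12)


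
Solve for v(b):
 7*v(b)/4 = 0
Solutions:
 v(b) = 0


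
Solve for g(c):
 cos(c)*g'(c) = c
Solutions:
 g(c) = C1 + Integral(c/cos(c), c)


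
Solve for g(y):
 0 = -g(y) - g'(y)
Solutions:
 g(y) = C1*exp(-y)


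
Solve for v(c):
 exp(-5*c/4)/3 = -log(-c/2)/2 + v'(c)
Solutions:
 v(c) = C1 + c*log(-c)/2 + c*(-1 - log(2))/2 - 4*exp(-5*c/4)/15


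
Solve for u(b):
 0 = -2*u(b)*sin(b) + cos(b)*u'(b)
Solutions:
 u(b) = C1/cos(b)^2


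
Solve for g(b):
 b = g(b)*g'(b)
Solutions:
 g(b) = -sqrt(C1 + b^2)
 g(b) = sqrt(C1 + b^2)


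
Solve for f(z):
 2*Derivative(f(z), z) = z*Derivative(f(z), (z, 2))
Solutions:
 f(z) = C1 + C2*z^3


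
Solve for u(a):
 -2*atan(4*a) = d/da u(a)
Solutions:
 u(a) = C1 - 2*a*atan(4*a) + log(16*a^2 + 1)/4


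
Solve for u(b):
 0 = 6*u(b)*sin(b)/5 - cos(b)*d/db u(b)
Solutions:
 u(b) = C1/cos(b)^(6/5)


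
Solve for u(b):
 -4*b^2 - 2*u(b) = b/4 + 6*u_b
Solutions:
 u(b) = C1*exp(-b/3) - 2*b^2 + 95*b/8 - 285/8


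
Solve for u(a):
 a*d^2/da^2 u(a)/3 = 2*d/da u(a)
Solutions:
 u(a) = C1 + C2*a^7


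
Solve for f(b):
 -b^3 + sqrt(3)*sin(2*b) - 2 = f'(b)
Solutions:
 f(b) = C1 - b^4/4 - 2*b - sqrt(3)*cos(2*b)/2


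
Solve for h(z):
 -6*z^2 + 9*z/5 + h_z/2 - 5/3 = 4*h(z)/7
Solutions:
 h(z) = C1*exp(8*z/7) - 21*z^2/2 - 609*z/40 - 15589/960


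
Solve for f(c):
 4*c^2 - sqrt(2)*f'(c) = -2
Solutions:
 f(c) = C1 + 2*sqrt(2)*c^3/3 + sqrt(2)*c


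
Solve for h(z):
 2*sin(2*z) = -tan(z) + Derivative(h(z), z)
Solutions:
 h(z) = C1 - log(cos(z)) - cos(2*z)


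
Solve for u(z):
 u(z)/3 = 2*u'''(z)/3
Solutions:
 u(z) = C3*exp(2^(2/3)*z/2) + (C1*sin(2^(2/3)*sqrt(3)*z/4) + C2*cos(2^(2/3)*sqrt(3)*z/4))*exp(-2^(2/3)*z/4)


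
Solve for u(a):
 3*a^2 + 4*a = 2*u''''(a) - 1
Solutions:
 u(a) = C1 + C2*a + C3*a^2 + C4*a^3 + a^6/240 + a^5/60 + a^4/48


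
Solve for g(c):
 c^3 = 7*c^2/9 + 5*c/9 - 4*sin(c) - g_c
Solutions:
 g(c) = C1 - c^4/4 + 7*c^3/27 + 5*c^2/18 + 4*cos(c)


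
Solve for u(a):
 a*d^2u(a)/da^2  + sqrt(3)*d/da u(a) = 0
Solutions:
 u(a) = C1 + C2*a^(1 - sqrt(3))


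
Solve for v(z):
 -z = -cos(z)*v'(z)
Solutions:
 v(z) = C1 + Integral(z/cos(z), z)


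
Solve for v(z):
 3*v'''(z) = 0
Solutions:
 v(z) = C1 + C2*z + C3*z^2


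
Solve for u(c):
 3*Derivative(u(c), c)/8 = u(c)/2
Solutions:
 u(c) = C1*exp(4*c/3)


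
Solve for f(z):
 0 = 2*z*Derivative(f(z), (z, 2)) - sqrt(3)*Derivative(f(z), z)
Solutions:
 f(z) = C1 + C2*z^(sqrt(3)/2 + 1)


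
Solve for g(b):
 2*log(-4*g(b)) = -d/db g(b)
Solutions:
 Integral(1/(log(-_y) + 2*log(2)), (_y, g(b)))/2 = C1 - b


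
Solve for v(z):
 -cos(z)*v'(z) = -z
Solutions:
 v(z) = C1 + Integral(z/cos(z), z)


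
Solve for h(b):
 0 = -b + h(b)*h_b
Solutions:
 h(b) = -sqrt(C1 + b^2)
 h(b) = sqrt(C1 + b^2)


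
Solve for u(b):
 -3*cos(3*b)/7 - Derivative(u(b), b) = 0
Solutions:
 u(b) = C1 - sin(3*b)/7


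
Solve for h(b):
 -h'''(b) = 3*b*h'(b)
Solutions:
 h(b) = C1 + Integral(C2*airyai(-3^(1/3)*b) + C3*airybi(-3^(1/3)*b), b)


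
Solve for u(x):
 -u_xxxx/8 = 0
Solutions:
 u(x) = C1 + C2*x + C3*x^2 + C4*x^3


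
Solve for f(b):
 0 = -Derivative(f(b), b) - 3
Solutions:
 f(b) = C1 - 3*b


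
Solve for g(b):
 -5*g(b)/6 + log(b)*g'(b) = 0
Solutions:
 g(b) = C1*exp(5*li(b)/6)


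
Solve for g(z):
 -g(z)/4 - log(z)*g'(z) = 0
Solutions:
 g(z) = C1*exp(-li(z)/4)


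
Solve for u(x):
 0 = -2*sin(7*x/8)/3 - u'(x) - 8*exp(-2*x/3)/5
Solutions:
 u(x) = C1 + 16*cos(7*x/8)/21 + 12*exp(-2*x/3)/5


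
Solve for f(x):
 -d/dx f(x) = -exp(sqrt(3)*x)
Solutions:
 f(x) = C1 + sqrt(3)*exp(sqrt(3)*x)/3


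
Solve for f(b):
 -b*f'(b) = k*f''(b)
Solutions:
 f(b) = C1 + C2*sqrt(k)*erf(sqrt(2)*b*sqrt(1/k)/2)


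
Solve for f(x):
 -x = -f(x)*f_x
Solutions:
 f(x) = -sqrt(C1 + x^2)
 f(x) = sqrt(C1 + x^2)


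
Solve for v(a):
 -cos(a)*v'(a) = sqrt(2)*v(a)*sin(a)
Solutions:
 v(a) = C1*cos(a)^(sqrt(2))


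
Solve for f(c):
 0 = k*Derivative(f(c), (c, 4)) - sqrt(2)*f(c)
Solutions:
 f(c) = C1*exp(-2^(1/8)*c*(1/k)^(1/4)) + C2*exp(2^(1/8)*c*(1/k)^(1/4)) + C3*exp(-2^(1/8)*I*c*(1/k)^(1/4)) + C4*exp(2^(1/8)*I*c*(1/k)^(1/4))


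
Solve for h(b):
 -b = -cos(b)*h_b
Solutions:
 h(b) = C1 + Integral(b/cos(b), b)


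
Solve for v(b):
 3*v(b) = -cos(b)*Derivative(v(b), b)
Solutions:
 v(b) = C1*(sin(b) - 1)^(3/2)/(sin(b) + 1)^(3/2)


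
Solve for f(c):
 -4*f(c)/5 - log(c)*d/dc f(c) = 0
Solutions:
 f(c) = C1*exp(-4*li(c)/5)


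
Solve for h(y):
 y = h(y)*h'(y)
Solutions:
 h(y) = -sqrt(C1 + y^2)
 h(y) = sqrt(C1 + y^2)


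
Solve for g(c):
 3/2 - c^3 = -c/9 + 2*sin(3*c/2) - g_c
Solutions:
 g(c) = C1 + c^4/4 - c^2/18 - 3*c/2 - 4*cos(3*c/2)/3


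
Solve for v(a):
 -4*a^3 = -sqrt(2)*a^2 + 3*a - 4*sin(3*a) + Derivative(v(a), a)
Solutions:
 v(a) = C1 - a^4 + sqrt(2)*a^3/3 - 3*a^2/2 - 4*cos(3*a)/3


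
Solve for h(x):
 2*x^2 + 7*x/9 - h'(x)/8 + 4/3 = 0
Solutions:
 h(x) = C1 + 16*x^3/3 + 28*x^2/9 + 32*x/3


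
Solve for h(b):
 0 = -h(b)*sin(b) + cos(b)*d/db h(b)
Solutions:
 h(b) = C1/cos(b)


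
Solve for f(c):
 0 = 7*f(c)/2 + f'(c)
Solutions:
 f(c) = C1*exp(-7*c/2)


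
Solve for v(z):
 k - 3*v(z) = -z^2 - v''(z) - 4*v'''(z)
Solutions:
 v(z) = C1*exp(-z*((36*sqrt(323) + 647)^(-1/3) + 2 + (36*sqrt(323) + 647)^(1/3))/24)*sin(sqrt(3)*z*(-(36*sqrt(323) + 647)^(1/3) + (36*sqrt(323) + 647)^(-1/3))/24) + C2*exp(-z*((36*sqrt(323) + 647)^(-1/3) + 2 + (36*sqrt(323) + 647)^(1/3))/24)*cos(sqrt(3)*z*(-(36*sqrt(323) + 647)^(1/3) + (36*sqrt(323) + 647)^(-1/3))/24) + C3*exp(z*(-1 + (36*sqrt(323) + 647)^(-1/3) + (36*sqrt(323) + 647)^(1/3))/12) + k/3 + z^2/3 + 2/9


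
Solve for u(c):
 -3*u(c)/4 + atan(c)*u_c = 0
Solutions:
 u(c) = C1*exp(3*Integral(1/atan(c), c)/4)


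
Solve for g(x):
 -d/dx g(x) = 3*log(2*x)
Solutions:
 g(x) = C1 - 3*x*log(x) - x*log(8) + 3*x


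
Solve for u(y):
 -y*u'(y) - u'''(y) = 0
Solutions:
 u(y) = C1 + Integral(C2*airyai(-y) + C3*airybi(-y), y)


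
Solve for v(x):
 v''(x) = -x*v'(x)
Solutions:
 v(x) = C1 + C2*erf(sqrt(2)*x/2)


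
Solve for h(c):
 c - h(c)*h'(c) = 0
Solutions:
 h(c) = -sqrt(C1 + c^2)
 h(c) = sqrt(C1 + c^2)


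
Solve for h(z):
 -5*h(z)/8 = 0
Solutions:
 h(z) = 0


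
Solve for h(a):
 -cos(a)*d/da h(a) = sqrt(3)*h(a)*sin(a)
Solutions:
 h(a) = C1*cos(a)^(sqrt(3))


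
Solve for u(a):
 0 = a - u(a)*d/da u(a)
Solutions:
 u(a) = -sqrt(C1 + a^2)
 u(a) = sqrt(C1 + a^2)


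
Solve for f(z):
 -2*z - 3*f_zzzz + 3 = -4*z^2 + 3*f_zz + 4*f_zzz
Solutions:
 f(z) = C1 + C2*z + z^4/9 - 19*z^3/27 + 107*z^2/54 + (C3*sin(sqrt(5)*z/3) + C4*cos(sqrt(5)*z/3))*exp(-2*z/3)


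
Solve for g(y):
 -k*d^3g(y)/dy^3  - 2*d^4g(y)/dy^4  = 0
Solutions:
 g(y) = C1 + C2*y + C3*y^2 + C4*exp(-k*y/2)


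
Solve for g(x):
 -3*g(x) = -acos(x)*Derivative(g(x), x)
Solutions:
 g(x) = C1*exp(3*Integral(1/acos(x), x))


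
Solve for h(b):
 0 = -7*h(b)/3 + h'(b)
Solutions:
 h(b) = C1*exp(7*b/3)


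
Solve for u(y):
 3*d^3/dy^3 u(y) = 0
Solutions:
 u(y) = C1 + C2*y + C3*y^2


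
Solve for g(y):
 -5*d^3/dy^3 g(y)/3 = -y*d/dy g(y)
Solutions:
 g(y) = C1 + Integral(C2*airyai(3^(1/3)*5^(2/3)*y/5) + C3*airybi(3^(1/3)*5^(2/3)*y/5), y)


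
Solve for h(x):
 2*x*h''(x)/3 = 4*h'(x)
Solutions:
 h(x) = C1 + C2*x^7


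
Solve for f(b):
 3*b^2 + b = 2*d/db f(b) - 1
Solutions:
 f(b) = C1 + b^3/2 + b^2/4 + b/2


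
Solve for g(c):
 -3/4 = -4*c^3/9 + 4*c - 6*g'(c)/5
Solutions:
 g(c) = C1 - 5*c^4/54 + 5*c^2/3 + 5*c/8


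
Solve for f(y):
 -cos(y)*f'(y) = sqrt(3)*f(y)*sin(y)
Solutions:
 f(y) = C1*cos(y)^(sqrt(3))


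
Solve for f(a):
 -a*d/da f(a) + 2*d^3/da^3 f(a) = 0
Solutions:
 f(a) = C1 + Integral(C2*airyai(2^(2/3)*a/2) + C3*airybi(2^(2/3)*a/2), a)


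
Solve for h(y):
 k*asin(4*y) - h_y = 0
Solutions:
 h(y) = C1 + k*(y*asin(4*y) + sqrt(1 - 16*y^2)/4)


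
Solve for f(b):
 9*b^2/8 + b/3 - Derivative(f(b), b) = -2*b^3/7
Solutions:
 f(b) = C1 + b^4/14 + 3*b^3/8 + b^2/6


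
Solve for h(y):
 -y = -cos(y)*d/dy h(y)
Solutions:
 h(y) = C1 + Integral(y/cos(y), y)


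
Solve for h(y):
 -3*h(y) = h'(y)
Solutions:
 h(y) = C1*exp(-3*y)


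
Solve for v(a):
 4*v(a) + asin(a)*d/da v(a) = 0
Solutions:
 v(a) = C1*exp(-4*Integral(1/asin(a), a))


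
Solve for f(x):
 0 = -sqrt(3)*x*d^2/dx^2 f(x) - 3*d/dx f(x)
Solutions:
 f(x) = C1 + C2*x^(1 - sqrt(3))


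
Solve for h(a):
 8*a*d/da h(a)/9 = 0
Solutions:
 h(a) = C1


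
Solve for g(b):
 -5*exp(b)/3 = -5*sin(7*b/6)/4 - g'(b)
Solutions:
 g(b) = C1 + 5*exp(b)/3 + 15*cos(7*b/6)/14


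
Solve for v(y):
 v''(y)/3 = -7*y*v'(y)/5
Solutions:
 v(y) = C1 + C2*erf(sqrt(210)*y/10)


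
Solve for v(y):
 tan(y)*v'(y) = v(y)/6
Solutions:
 v(y) = C1*sin(y)^(1/6)


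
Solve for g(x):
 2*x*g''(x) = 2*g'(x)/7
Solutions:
 g(x) = C1 + C2*x^(8/7)


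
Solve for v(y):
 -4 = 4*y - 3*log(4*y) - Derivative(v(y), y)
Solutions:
 v(y) = C1 + 2*y^2 - 3*y*log(y) - y*log(64) + 7*y


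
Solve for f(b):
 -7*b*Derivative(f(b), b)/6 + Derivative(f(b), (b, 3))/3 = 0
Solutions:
 f(b) = C1 + Integral(C2*airyai(2^(2/3)*7^(1/3)*b/2) + C3*airybi(2^(2/3)*7^(1/3)*b/2), b)


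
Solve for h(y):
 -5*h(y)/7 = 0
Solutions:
 h(y) = 0


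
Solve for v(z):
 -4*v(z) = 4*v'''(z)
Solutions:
 v(z) = C3*exp(-z) + (C1*sin(sqrt(3)*z/2) + C2*cos(sqrt(3)*z/2))*exp(z/2)


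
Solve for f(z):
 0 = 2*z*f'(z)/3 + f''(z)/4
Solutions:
 f(z) = C1 + C2*erf(2*sqrt(3)*z/3)


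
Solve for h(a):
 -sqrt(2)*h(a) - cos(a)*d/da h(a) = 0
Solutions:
 h(a) = C1*(sin(a) - 1)^(sqrt(2)/2)/(sin(a) + 1)^(sqrt(2)/2)


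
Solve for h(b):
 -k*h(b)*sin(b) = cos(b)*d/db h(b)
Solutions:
 h(b) = C1*exp(k*log(cos(b)))


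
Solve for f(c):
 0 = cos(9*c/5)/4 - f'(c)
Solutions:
 f(c) = C1 + 5*sin(9*c/5)/36


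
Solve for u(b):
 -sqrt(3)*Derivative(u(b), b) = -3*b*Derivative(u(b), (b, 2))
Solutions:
 u(b) = C1 + C2*b^(sqrt(3)/3 + 1)


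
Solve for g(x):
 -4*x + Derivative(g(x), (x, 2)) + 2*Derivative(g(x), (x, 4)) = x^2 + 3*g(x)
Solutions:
 g(x) = C1*exp(-x) + C2*exp(x) + C3*sin(sqrt(6)*x/2) + C4*cos(sqrt(6)*x/2) - x^2/3 - 4*x/3 - 2/9


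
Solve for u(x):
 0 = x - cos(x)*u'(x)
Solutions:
 u(x) = C1 + Integral(x/cos(x), x)


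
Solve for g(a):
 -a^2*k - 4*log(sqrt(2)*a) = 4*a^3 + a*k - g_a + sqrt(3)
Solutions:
 g(a) = C1 + a^4 + a^3*k/3 + a^2*k/2 + 4*a*log(a) - 4*a + a*log(4) + sqrt(3)*a


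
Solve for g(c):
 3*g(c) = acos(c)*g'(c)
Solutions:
 g(c) = C1*exp(3*Integral(1/acos(c), c))


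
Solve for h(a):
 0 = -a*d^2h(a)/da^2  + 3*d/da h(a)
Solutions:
 h(a) = C1 + C2*a^4


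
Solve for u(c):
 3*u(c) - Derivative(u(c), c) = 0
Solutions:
 u(c) = C1*exp(3*c)


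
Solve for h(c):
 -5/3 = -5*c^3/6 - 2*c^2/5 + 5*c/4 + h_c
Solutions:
 h(c) = C1 + 5*c^4/24 + 2*c^3/15 - 5*c^2/8 - 5*c/3


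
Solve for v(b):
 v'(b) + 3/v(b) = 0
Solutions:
 v(b) = -sqrt(C1 - 6*b)
 v(b) = sqrt(C1 - 6*b)


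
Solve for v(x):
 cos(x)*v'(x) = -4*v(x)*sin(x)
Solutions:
 v(x) = C1*cos(x)^4


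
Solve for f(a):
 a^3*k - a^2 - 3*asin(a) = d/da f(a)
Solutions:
 f(a) = C1 + a^4*k/4 - a^3/3 - 3*a*asin(a) - 3*sqrt(1 - a^2)


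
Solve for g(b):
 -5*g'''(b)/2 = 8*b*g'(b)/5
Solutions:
 g(b) = C1 + Integral(C2*airyai(-2*10^(1/3)*b/5) + C3*airybi(-2*10^(1/3)*b/5), b)


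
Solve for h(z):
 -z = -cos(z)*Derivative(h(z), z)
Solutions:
 h(z) = C1 + Integral(z/cos(z), z)


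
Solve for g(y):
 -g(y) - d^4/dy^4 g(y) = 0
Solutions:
 g(y) = (C1*sin(sqrt(2)*y/2) + C2*cos(sqrt(2)*y/2))*exp(-sqrt(2)*y/2) + (C3*sin(sqrt(2)*y/2) + C4*cos(sqrt(2)*y/2))*exp(sqrt(2)*y/2)


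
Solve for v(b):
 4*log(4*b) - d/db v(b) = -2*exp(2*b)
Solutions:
 v(b) = C1 + 4*b*log(b) + 4*b*(-1 + 2*log(2)) + exp(2*b)


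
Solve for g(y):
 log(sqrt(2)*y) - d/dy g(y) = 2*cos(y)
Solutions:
 g(y) = C1 + y*log(y) - y + y*log(2)/2 - 2*sin(y)


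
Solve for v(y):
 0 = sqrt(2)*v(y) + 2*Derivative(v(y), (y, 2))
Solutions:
 v(y) = C1*sin(2^(3/4)*y/2) + C2*cos(2^(3/4)*y/2)


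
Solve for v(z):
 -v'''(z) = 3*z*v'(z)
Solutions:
 v(z) = C1 + Integral(C2*airyai(-3^(1/3)*z) + C3*airybi(-3^(1/3)*z), z)


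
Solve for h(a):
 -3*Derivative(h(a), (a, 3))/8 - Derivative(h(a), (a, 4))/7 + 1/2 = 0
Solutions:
 h(a) = C1 + C2*a + C3*a^2 + C4*exp(-21*a/8) + 2*a^3/9


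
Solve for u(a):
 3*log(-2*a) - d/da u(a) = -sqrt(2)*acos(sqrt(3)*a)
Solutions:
 u(a) = C1 + 3*a*log(-a) - 3*a + 3*a*log(2) + sqrt(2)*(a*acos(sqrt(3)*a) - sqrt(3)*sqrt(1 - 3*a^2)/3)


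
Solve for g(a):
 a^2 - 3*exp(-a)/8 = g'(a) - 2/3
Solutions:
 g(a) = C1 + a^3/3 + 2*a/3 + 3*exp(-a)/8


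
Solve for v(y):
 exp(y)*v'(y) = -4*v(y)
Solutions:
 v(y) = C1*exp(4*exp(-y))


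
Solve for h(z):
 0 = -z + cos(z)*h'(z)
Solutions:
 h(z) = C1 + Integral(z/cos(z), z)


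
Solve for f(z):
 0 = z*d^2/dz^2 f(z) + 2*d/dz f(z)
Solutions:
 f(z) = C1 + C2/z


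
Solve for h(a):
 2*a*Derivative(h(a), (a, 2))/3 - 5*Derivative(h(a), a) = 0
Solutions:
 h(a) = C1 + C2*a^(17/2)


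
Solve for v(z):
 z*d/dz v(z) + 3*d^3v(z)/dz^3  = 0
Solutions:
 v(z) = C1 + Integral(C2*airyai(-3^(2/3)*z/3) + C3*airybi(-3^(2/3)*z/3), z)


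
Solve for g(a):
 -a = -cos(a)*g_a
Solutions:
 g(a) = C1 + Integral(a/cos(a), a)


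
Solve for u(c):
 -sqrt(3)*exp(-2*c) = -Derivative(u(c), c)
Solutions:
 u(c) = C1 - sqrt(3)*exp(-2*c)/2


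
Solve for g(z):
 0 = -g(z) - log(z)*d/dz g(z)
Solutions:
 g(z) = C1*exp(-li(z))


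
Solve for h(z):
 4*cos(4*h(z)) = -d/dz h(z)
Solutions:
 h(z) = -asin((C1 + exp(32*z))/(C1 - exp(32*z)))/4 + pi/4
 h(z) = asin((C1 + exp(32*z))/(C1 - exp(32*z)))/4


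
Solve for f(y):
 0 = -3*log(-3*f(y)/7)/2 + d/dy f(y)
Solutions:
 -2*Integral(1/(log(-_y) - log(7) + log(3)), (_y, f(y)))/3 = C1 - y


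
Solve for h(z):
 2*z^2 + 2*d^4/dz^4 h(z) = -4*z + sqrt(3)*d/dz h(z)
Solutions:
 h(z) = C1 + C4*exp(2^(2/3)*3^(1/6)*z/2) + 2*sqrt(3)*z^3/9 + 2*sqrt(3)*z^2/3 + (C2*sin(6^(2/3)*z/4) + C3*cos(6^(2/3)*z/4))*exp(-2^(2/3)*3^(1/6)*z/4)


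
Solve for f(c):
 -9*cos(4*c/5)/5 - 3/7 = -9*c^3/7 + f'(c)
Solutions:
 f(c) = C1 + 9*c^4/28 - 3*c/7 - 9*sin(4*c/5)/4


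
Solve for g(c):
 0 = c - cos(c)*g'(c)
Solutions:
 g(c) = C1 + Integral(c/cos(c), c)


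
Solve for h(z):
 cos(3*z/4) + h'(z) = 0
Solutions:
 h(z) = C1 - 4*sin(3*z/4)/3


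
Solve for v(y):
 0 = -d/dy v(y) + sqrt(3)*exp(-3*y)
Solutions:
 v(y) = C1 - sqrt(3)*exp(-3*y)/3


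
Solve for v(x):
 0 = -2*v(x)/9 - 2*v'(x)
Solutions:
 v(x) = C1*exp(-x/9)


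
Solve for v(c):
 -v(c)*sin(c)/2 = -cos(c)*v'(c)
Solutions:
 v(c) = C1/sqrt(cos(c))


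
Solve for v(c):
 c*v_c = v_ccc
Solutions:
 v(c) = C1 + Integral(C2*airyai(c) + C3*airybi(c), c)


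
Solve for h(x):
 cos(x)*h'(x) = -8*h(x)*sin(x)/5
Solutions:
 h(x) = C1*cos(x)^(8/5)


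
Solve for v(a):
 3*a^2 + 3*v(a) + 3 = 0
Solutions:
 v(a) = -a^2 - 1


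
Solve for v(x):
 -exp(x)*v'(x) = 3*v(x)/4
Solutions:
 v(x) = C1*exp(3*exp(-x)/4)


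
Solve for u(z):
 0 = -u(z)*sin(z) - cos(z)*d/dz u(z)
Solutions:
 u(z) = C1*cos(z)


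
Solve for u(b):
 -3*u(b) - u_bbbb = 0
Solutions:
 u(b) = (C1*sin(sqrt(2)*3^(1/4)*b/2) + C2*cos(sqrt(2)*3^(1/4)*b/2))*exp(-sqrt(2)*3^(1/4)*b/2) + (C3*sin(sqrt(2)*3^(1/4)*b/2) + C4*cos(sqrt(2)*3^(1/4)*b/2))*exp(sqrt(2)*3^(1/4)*b/2)


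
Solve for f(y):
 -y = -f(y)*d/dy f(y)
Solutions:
 f(y) = -sqrt(C1 + y^2)
 f(y) = sqrt(C1 + y^2)
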